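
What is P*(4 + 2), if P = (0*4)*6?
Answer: 0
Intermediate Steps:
P = 0 (P = 0*6 = 0)
P*(4 + 2) = 0*(4 + 2) = 0*6 = 0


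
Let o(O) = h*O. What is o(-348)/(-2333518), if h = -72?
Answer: -12528/1166759 ≈ -0.010737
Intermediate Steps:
o(O) = -72*O
o(-348)/(-2333518) = -72*(-348)/(-2333518) = 25056*(-1/2333518) = -12528/1166759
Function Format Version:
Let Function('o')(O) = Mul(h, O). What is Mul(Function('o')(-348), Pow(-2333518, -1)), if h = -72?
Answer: Rational(-12528, 1166759) ≈ -0.010737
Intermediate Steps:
Function('o')(O) = Mul(-72, O)
Mul(Function('o')(-348), Pow(-2333518, -1)) = Mul(Mul(-72, -348), Pow(-2333518, -1)) = Mul(25056, Rational(-1, 2333518)) = Rational(-12528, 1166759)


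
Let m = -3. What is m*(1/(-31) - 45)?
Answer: 4188/31 ≈ 135.10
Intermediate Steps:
m*(1/(-31) - 45) = -3*(1/(-31) - 45) = -3*(-1/31 - 45) = -3*(-1396/31) = 4188/31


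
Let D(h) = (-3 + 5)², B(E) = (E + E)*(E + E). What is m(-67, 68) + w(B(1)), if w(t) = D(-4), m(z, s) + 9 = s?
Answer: 63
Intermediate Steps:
m(z, s) = -9 + s
B(E) = 4*E² (B(E) = (2*E)*(2*E) = 4*E²)
D(h) = 4 (D(h) = 2² = 4)
w(t) = 4
m(-67, 68) + w(B(1)) = (-9 + 68) + 4 = 59 + 4 = 63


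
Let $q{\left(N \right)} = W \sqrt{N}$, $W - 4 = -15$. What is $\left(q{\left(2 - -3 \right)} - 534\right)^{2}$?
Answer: $285761 + 11748 \sqrt{5} \approx 3.1203 \cdot 10^{5}$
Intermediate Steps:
$W = -11$ ($W = 4 - 15 = -11$)
$q{\left(N \right)} = - 11 \sqrt{N}$
$\left(q{\left(2 - -3 \right)} - 534\right)^{2} = \left(- 11 \sqrt{2 - -3} - 534\right)^{2} = \left(- 11 \sqrt{2 + 3} - 534\right)^{2} = \left(- 11 \sqrt{5} - 534\right)^{2} = \left(-534 - 11 \sqrt{5}\right)^{2}$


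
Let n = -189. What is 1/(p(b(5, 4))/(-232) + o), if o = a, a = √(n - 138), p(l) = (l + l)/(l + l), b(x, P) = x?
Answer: -232/17600449 - 53824*I*√327/17600449 ≈ -1.3181e-5 - 0.0553*I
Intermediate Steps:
p(l) = 1 (p(l) = (2*l)/((2*l)) = (2*l)*(1/(2*l)) = 1)
a = I*√327 (a = √(-189 - 138) = √(-327) = I*√327 ≈ 18.083*I)
o = I*√327 ≈ 18.083*I
1/(p(b(5, 4))/(-232) + o) = 1/(1/(-232) + I*√327) = 1/(1*(-1/232) + I*√327) = 1/(-1/232 + I*√327)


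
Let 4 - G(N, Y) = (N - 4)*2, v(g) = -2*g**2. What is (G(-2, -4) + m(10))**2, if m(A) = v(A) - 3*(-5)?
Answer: 28561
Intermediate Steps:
G(N, Y) = 12 - 2*N (G(N, Y) = 4 - (N - 4)*2 = 4 - (-4 + N)*2 = 4 - (-8 + 2*N) = 4 + (8 - 2*N) = 12 - 2*N)
m(A) = 15 - 2*A**2 (m(A) = -2*A**2 - 3*(-5) = -2*A**2 + 15 = 15 - 2*A**2)
(G(-2, -4) + m(10))**2 = ((12 - 2*(-2)) + (15 - 2*10**2))**2 = ((12 + 4) + (15 - 2*100))**2 = (16 + (15 - 200))**2 = (16 - 185)**2 = (-169)**2 = 28561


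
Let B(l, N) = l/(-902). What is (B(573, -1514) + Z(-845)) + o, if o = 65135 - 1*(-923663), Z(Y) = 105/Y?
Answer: 150730273745/152438 ≈ 9.8880e+5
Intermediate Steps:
B(l, N) = -l/902 (B(l, N) = l*(-1/902) = -l/902)
o = 988798 (o = 65135 + 923663 = 988798)
(B(573, -1514) + Z(-845)) + o = (-1/902*573 + 105/(-845)) + 988798 = (-573/902 + 105*(-1/845)) + 988798 = (-573/902 - 21/169) + 988798 = -115779/152438 + 988798 = 150730273745/152438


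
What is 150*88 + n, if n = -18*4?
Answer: 13128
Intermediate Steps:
n = -72
150*88 + n = 150*88 - 72 = 13200 - 72 = 13128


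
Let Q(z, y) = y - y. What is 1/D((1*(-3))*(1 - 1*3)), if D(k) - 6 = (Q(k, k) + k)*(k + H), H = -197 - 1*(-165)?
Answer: -1/150 ≈ -0.0066667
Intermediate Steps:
H = -32 (H = -197 + 165 = -32)
Q(z, y) = 0
D(k) = 6 + k*(-32 + k) (D(k) = 6 + (0 + k)*(k - 32) = 6 + k*(-32 + k))
1/D((1*(-3))*(1 - 1*3)) = 1/(6 + ((1*(-3))*(1 - 1*3))**2 - 32*1*(-3)*(1 - 1*3)) = 1/(6 + (-3*(1 - 3))**2 - (-96)*(1 - 3)) = 1/(6 + (-3*(-2))**2 - (-96)*(-2)) = 1/(6 + 6**2 - 32*6) = 1/(6 + 36 - 192) = 1/(-150) = -1/150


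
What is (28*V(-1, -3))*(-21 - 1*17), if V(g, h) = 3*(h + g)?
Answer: 12768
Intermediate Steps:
V(g, h) = 3*g + 3*h (V(g, h) = 3*(g + h) = 3*g + 3*h)
(28*V(-1, -3))*(-21 - 1*17) = (28*(3*(-1) + 3*(-3)))*(-21 - 1*17) = (28*(-3 - 9))*(-21 - 17) = (28*(-12))*(-38) = -336*(-38) = 12768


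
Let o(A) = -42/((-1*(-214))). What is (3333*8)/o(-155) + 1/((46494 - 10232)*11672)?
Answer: -402517582865017/2962750448 ≈ -1.3586e+5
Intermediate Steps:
o(A) = -21/107 (o(A) = -42/214 = -42*1/214 = -21/107)
(3333*8)/o(-155) + 1/((46494 - 10232)*11672) = (3333*8)/(-21/107) + 1/((46494 - 10232)*11672) = 26664*(-107/21) + (1/11672)/36262 = -951016/7 + (1/36262)*(1/11672) = -951016/7 + 1/423250064 = -402517582865017/2962750448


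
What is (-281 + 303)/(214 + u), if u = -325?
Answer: -22/111 ≈ -0.19820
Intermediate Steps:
(-281 + 303)/(214 + u) = (-281 + 303)/(214 - 325) = 22/(-111) = 22*(-1/111) = -22/111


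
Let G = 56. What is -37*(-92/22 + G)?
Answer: -21090/11 ≈ -1917.3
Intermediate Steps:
-37*(-92/22 + G) = -37*(-92/22 + 56) = -37*(-92*1/22 + 56) = -37*(-46/11 + 56) = -37*570/11 = -21090/11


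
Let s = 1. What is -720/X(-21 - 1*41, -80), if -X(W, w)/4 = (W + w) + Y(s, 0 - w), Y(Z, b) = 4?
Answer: -30/23 ≈ -1.3043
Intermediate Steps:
X(W, w) = -16 - 4*W - 4*w (X(W, w) = -4*((W + w) + 4) = -4*(4 + W + w) = -16 - 4*W - 4*w)
-720/X(-21 - 1*41, -80) = -720/(-16 - 4*(-21 - 1*41) - 4*(-80)) = -720/(-16 - 4*(-21 - 41) + 320) = -720/(-16 - 4*(-62) + 320) = -720/(-16 + 248 + 320) = -720/552 = -720*1/552 = -30/23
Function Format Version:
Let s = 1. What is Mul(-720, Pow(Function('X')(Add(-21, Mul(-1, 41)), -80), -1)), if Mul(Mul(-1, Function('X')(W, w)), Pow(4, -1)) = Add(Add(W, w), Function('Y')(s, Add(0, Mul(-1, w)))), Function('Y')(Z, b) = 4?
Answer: Rational(-30, 23) ≈ -1.3043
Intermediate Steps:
Function('X')(W, w) = Add(-16, Mul(-4, W), Mul(-4, w)) (Function('X')(W, w) = Mul(-4, Add(Add(W, w), 4)) = Mul(-4, Add(4, W, w)) = Add(-16, Mul(-4, W), Mul(-4, w)))
Mul(-720, Pow(Function('X')(Add(-21, Mul(-1, 41)), -80), -1)) = Mul(-720, Pow(Add(-16, Mul(-4, Add(-21, Mul(-1, 41))), Mul(-4, -80)), -1)) = Mul(-720, Pow(Add(-16, Mul(-4, Add(-21, -41)), 320), -1)) = Mul(-720, Pow(Add(-16, Mul(-4, -62), 320), -1)) = Mul(-720, Pow(Add(-16, 248, 320), -1)) = Mul(-720, Pow(552, -1)) = Mul(-720, Rational(1, 552)) = Rational(-30, 23)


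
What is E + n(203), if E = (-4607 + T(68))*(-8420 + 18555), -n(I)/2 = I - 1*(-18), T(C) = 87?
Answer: -45810642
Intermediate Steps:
n(I) = -36 - 2*I (n(I) = -2*(I - 1*(-18)) = -2*(I + 18) = -2*(18 + I) = -36 - 2*I)
E = -45810200 (E = (-4607 + 87)*(-8420 + 18555) = -4520*10135 = -45810200)
E + n(203) = -45810200 + (-36 - 2*203) = -45810200 + (-36 - 406) = -45810200 - 442 = -45810642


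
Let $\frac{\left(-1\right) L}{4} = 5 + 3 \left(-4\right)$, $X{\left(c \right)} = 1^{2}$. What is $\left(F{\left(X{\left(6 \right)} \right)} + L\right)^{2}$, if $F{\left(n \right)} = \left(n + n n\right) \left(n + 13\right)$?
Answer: $3136$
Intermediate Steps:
$X{\left(c \right)} = 1$
$L = 28$ ($L = - 4 \left(5 + 3 \left(-4\right)\right) = - 4 \left(5 - 12\right) = \left(-4\right) \left(-7\right) = 28$)
$F{\left(n \right)} = \left(13 + n\right) \left(n + n^{2}\right)$ ($F{\left(n \right)} = \left(n + n^{2}\right) \left(13 + n\right) = \left(13 + n\right) \left(n + n^{2}\right)$)
$\left(F{\left(X{\left(6 \right)} \right)} + L\right)^{2} = \left(1 \left(13 + 1^{2} + 14 \cdot 1\right) + 28\right)^{2} = \left(1 \left(13 + 1 + 14\right) + 28\right)^{2} = \left(1 \cdot 28 + 28\right)^{2} = \left(28 + 28\right)^{2} = 56^{2} = 3136$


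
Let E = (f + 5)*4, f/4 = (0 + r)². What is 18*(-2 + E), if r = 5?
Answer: 7524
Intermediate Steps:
f = 100 (f = 4*(0 + 5)² = 4*5² = 4*25 = 100)
E = 420 (E = (100 + 5)*4 = 105*4 = 420)
18*(-2 + E) = 18*(-2 + 420) = 18*418 = 7524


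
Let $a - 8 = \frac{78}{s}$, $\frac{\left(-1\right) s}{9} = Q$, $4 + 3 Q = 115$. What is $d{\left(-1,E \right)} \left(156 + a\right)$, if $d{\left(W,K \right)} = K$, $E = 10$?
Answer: $\frac{181780}{111} \approx 1637.7$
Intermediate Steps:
$Q = 37$ ($Q = - \frac{4}{3} + \frac{1}{3} \cdot 115 = - \frac{4}{3} + \frac{115}{3} = 37$)
$s = -333$ ($s = \left(-9\right) 37 = -333$)
$a = \frac{862}{111}$ ($a = 8 + \frac{78}{-333} = 8 + 78 \left(- \frac{1}{333}\right) = 8 - \frac{26}{111} = \frac{862}{111} \approx 7.7658$)
$d{\left(-1,E \right)} \left(156 + a\right) = 10 \left(156 + \frac{862}{111}\right) = 10 \cdot \frac{18178}{111} = \frac{181780}{111}$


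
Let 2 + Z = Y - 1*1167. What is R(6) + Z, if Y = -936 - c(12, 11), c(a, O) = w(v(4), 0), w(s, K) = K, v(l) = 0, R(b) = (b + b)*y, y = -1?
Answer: -2117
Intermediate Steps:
R(b) = -2*b (R(b) = (b + b)*(-1) = (2*b)*(-1) = -2*b)
c(a, O) = 0
Y = -936 (Y = -936 - 1*0 = -936 + 0 = -936)
Z = -2105 (Z = -2 + (-936 - 1*1167) = -2 + (-936 - 1167) = -2 - 2103 = -2105)
R(6) + Z = -2*6 - 2105 = -12 - 2105 = -2117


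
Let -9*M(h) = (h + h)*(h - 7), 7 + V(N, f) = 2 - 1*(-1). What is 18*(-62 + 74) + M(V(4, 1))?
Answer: 1856/9 ≈ 206.22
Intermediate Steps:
V(N, f) = -4 (V(N, f) = -7 + (2 - 1*(-1)) = -7 + (2 + 1) = -7 + 3 = -4)
M(h) = -2*h*(-7 + h)/9 (M(h) = -(h + h)*(h - 7)/9 = -2*h*(-7 + h)/9)
18*(-62 + 74) + M(V(4, 1)) = 18*(-62 + 74) + (2/9)*(-4)*(7 - 1*(-4)) = 18*12 + (2/9)*(-4)*(7 + 4) = 216 + (2/9)*(-4)*11 = 216 - 88/9 = 1856/9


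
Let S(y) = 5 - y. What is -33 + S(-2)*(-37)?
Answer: -292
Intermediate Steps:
-33 + S(-2)*(-37) = -33 + (5 - 1*(-2))*(-37) = -33 + (5 + 2)*(-37) = -33 + 7*(-37) = -33 - 259 = -292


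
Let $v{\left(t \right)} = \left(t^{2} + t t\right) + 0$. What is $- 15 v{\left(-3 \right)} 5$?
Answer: $-1350$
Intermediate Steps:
$v{\left(t \right)} = 2 t^{2}$ ($v{\left(t \right)} = \left(t^{2} + t^{2}\right) + 0 = 2 t^{2} + 0 = 2 t^{2}$)
$- 15 v{\left(-3 \right)} 5 = - 15 \cdot 2 \left(-3\right)^{2} \cdot 5 = - 15 \cdot 2 \cdot 9 \cdot 5 = \left(-15\right) 18 \cdot 5 = \left(-270\right) 5 = -1350$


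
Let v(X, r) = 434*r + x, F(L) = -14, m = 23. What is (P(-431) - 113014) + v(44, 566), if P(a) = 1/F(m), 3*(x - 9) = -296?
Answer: 5566691/42 ≈ 1.3254e+5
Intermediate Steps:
x = -269/3 (x = 9 + (1/3)*(-296) = 9 - 296/3 = -269/3 ≈ -89.667)
P(a) = -1/14 (P(a) = 1/(-14) = -1/14)
v(X, r) = -269/3 + 434*r (v(X, r) = 434*r - 269/3 = -269/3 + 434*r)
(P(-431) - 113014) + v(44, 566) = (-1/14 - 113014) + (-269/3 + 434*566) = -1582197/14 + (-269/3 + 245644) = -1582197/14 + 736663/3 = 5566691/42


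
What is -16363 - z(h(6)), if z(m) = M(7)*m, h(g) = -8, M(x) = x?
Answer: -16307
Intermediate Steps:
z(m) = 7*m
-16363 - z(h(6)) = -16363 - 7*(-8) = -16363 - 1*(-56) = -16363 + 56 = -16307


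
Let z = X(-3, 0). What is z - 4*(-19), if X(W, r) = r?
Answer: 76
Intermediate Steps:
z = 0
z - 4*(-19) = 0 - 4*(-19) = 0 + 76 = 76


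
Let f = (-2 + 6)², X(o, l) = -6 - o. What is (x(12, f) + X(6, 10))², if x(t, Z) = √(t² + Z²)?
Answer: 64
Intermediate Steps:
f = 16 (f = 4² = 16)
x(t, Z) = √(Z² + t²)
(x(12, f) + X(6, 10))² = (√(16² + 12²) + (-6 - 1*6))² = (√(256 + 144) + (-6 - 6))² = (√400 - 12)² = (20 - 12)² = 8² = 64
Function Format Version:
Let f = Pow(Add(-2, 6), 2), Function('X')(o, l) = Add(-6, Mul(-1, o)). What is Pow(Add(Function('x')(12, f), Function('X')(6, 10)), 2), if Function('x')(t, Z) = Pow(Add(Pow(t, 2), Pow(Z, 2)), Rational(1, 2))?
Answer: 64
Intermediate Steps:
f = 16 (f = Pow(4, 2) = 16)
Function('x')(t, Z) = Pow(Add(Pow(Z, 2), Pow(t, 2)), Rational(1, 2))
Pow(Add(Function('x')(12, f), Function('X')(6, 10)), 2) = Pow(Add(Pow(Add(Pow(16, 2), Pow(12, 2)), Rational(1, 2)), Add(-6, Mul(-1, 6))), 2) = Pow(Add(Pow(Add(256, 144), Rational(1, 2)), Add(-6, -6)), 2) = Pow(Add(Pow(400, Rational(1, 2)), -12), 2) = Pow(Add(20, -12), 2) = Pow(8, 2) = 64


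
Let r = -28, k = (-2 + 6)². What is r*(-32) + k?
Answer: 912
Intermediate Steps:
k = 16 (k = 4² = 16)
r*(-32) + k = -28*(-32) + 16 = 896 + 16 = 912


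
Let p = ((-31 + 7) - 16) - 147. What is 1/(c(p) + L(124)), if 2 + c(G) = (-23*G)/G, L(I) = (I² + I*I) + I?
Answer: 1/30851 ≈ 3.2414e-5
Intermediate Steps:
p = -187 (p = (-24 - 16) - 147 = -40 - 147 = -187)
L(I) = I + 2*I² (L(I) = (I² + I²) + I = 2*I² + I = I + 2*I²)
c(G) = -25 (c(G) = -2 + (-23*G)/G = -2 - 23 = -25)
1/(c(p) + L(124)) = 1/(-25 + 124*(1 + 2*124)) = 1/(-25 + 124*(1 + 248)) = 1/(-25 + 124*249) = 1/(-25 + 30876) = 1/30851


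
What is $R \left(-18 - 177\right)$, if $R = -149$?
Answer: $29055$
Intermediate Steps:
$R \left(-18 - 177\right) = - 149 \left(-18 - 177\right) = \left(-149\right) \left(-195\right) = 29055$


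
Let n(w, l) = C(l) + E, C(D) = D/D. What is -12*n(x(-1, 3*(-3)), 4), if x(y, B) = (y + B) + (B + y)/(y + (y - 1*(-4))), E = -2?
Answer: 12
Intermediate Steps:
C(D) = 1
x(y, B) = B + y + (B + y)/(4 + 2*y) (x(y, B) = (B + y) + (B + y)/(y + (y + 4)) = (B + y) + (B + y)/(y + (4 + y)) = (B + y) + (B + y)/(4 + 2*y) = B + y + (B + y)/(4 + 2*y))
n(w, l) = -1 (n(w, l) = 1 - 2 = -1)
-12*n(x(-1, 3*(-3)), 4) = -12*(-1) = 12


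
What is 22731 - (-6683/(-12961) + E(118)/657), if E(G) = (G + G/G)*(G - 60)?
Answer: 193469187034/8515377 ≈ 22720.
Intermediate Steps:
E(G) = (1 + G)*(-60 + G) (E(G) = (G + 1)*(-60 + G) = (1 + G)*(-60 + G))
22731 - (-6683/(-12961) + E(118)/657) = 22731 - (-6683/(-12961) + (-60 + 118² - 59*118)/657) = 22731 - (-6683*(-1/12961) + (-60 + 13924 - 6962)*(1/657)) = 22731 - (6683/12961 + 6902*(1/657)) = 22731 - (6683/12961 + 6902/657) = 22731 - 1*93847553/8515377 = 22731 - 93847553/8515377 = 193469187034/8515377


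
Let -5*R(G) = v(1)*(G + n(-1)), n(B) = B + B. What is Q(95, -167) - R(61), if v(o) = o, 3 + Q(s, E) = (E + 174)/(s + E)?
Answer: 3133/360 ≈ 8.7028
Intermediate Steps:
n(B) = 2*B
Q(s, E) = -3 + (174 + E)/(E + s) (Q(s, E) = -3 + (E + 174)/(s + E) = -3 + (174 + E)/(E + s))
R(G) = 2/5 - G/5 (R(G) = -(G + 2*(-1))/5 = -(G - 2)/5 = -(-2 + G)/5 = 2/5 - G/5)
Q(95, -167) - R(61) = (174 - 3*95 - 2*(-167))/(-167 + 95) - (2/5 - 1/5*61) = (174 - 285 + 334)/(-72) - (2/5 - 61/5) = -1/72*223 - 1*(-59/5) = -223/72 + 59/5 = 3133/360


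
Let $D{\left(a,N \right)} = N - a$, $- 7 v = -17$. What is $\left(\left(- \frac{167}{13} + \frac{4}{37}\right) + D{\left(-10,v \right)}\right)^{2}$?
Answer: $\frac{1085764}{11336689} \approx 0.095774$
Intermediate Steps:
$v = \frac{17}{7}$ ($v = \left(- \frac{1}{7}\right) \left(-17\right) = \frac{17}{7} \approx 2.4286$)
$\left(\left(- \frac{167}{13} + \frac{4}{37}\right) + D{\left(-10,v \right)}\right)^{2} = \left(\left(- \frac{167}{13} + \frac{4}{37}\right) + \left(\frac{17}{7} - -10\right)\right)^{2} = \left(\left(\left(-167\right) \frac{1}{13} + 4 \cdot \frac{1}{37}\right) + \left(\frac{17}{7} + 10\right)\right)^{2} = \left(\left(- \frac{167}{13} + \frac{4}{37}\right) + \frac{87}{7}\right)^{2} = \left(- \frac{6127}{481} + \frac{87}{7}\right)^{2} = \left(- \frac{1042}{3367}\right)^{2} = \frac{1085764}{11336689}$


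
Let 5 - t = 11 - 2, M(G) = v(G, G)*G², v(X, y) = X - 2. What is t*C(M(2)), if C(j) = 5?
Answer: -20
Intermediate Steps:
v(X, y) = -2 + X
M(G) = G²*(-2 + G) (M(G) = (-2 + G)*G² = G²*(-2 + G))
t = -4 (t = 5 - (11 - 2) = 5 - 1*9 = 5 - 9 = -4)
t*C(M(2)) = -4*5 = -20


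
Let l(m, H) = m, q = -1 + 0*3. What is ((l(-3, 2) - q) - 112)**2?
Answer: 12996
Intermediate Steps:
q = -1 (q = -1 + 0 = -1)
((l(-3, 2) - q) - 112)**2 = ((-3 - 1*(-1)) - 112)**2 = ((-3 + 1) - 112)**2 = (-2 - 112)**2 = (-114)**2 = 12996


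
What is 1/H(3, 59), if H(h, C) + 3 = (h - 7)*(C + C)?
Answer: -1/475 ≈ -0.0021053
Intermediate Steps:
H(h, C) = -3 + 2*C*(-7 + h) (H(h, C) = -3 + (h - 7)*(C + C) = -3 + (-7 + h)*(2*C) = -3 + 2*C*(-7 + h))
1/H(3, 59) = 1/(-3 - 14*59 + 2*59*3) = 1/(-3 - 826 + 354) = 1/(-475) = -1/475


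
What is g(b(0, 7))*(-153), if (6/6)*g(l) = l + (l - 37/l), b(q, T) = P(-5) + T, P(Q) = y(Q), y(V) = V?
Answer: 4437/2 ≈ 2218.5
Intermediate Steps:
P(Q) = Q
b(q, T) = -5 + T
g(l) = -37/l + 2*l (g(l) = l + (l - 37/l) = -37/l + 2*l)
g(b(0, 7))*(-153) = (-37/(-5 + 7) + 2*(-5 + 7))*(-153) = (-37/2 + 2*2)*(-153) = (-37*½ + 4)*(-153) = (-37/2 + 4)*(-153) = -29/2*(-153) = 4437/2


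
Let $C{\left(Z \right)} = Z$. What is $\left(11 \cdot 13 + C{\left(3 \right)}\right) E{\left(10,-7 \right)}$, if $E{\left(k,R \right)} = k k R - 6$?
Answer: $-103076$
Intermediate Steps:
$E{\left(k,R \right)} = -6 + R k^{2}$ ($E{\left(k,R \right)} = k^{2} R - 6 = R k^{2} - 6 = -6 + R k^{2}$)
$\left(11 \cdot 13 + C{\left(3 \right)}\right) E{\left(10,-7 \right)} = \left(11 \cdot 13 + 3\right) \left(-6 - 7 \cdot 10^{2}\right) = \left(143 + 3\right) \left(-6 - 700\right) = 146 \left(-6 - 700\right) = 146 \left(-706\right) = -103076$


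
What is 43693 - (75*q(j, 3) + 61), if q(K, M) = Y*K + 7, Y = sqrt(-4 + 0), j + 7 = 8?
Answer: 43107 - 150*I ≈ 43107.0 - 150.0*I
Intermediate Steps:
j = 1 (j = -7 + 8 = 1)
Y = 2*I (Y = sqrt(-4) = 2*I ≈ 2.0*I)
q(K, M) = 7 + 2*I*K (q(K, M) = (2*I)*K + 7 = 2*I*K + 7 = 7 + 2*I*K)
43693 - (75*q(j, 3) + 61) = 43693 - (75*(7 + 2*I*1) + 61) = 43693 - (75*(7 + 2*I) + 61) = 43693 - ((525 + 150*I) + 61) = 43693 - (586 + 150*I) = 43693 + (-586 - 150*I) = 43107 - 150*I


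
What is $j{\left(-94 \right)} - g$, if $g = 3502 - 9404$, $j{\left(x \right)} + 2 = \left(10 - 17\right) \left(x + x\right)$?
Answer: $7216$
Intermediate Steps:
$j{\left(x \right)} = -2 - 14 x$ ($j{\left(x \right)} = -2 + \left(10 - 17\right) \left(x + x\right) = -2 - 7 \cdot 2 x = -2 - 14 x$)
$g = -5902$ ($g = 3502 - 9404 = -5902$)
$j{\left(-94 \right)} - g = \left(-2 - -1316\right) - -5902 = \left(-2 + 1316\right) + 5902 = 1314 + 5902 = 7216$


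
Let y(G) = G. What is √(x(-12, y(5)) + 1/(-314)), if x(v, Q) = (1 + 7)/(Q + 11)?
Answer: √12246/157 ≈ 0.70485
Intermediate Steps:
x(v, Q) = 8/(11 + Q)
√(x(-12, y(5)) + 1/(-314)) = √(8/(11 + 5) + 1/(-314)) = √(8/16 - 1/314) = √(8*(1/16) - 1/314) = √(½ - 1/314) = √(78/157) = √12246/157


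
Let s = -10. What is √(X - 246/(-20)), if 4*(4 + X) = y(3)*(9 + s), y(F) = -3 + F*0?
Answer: √905/10 ≈ 3.0083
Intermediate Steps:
y(F) = -3 (y(F) = -3 + 0 = -3)
X = -13/4 (X = -4 + (-3*(9 - 10))/4 = -4 + (-3*(-1))/4 = -4 + (¼)*3 = -4 + ¾ = -13/4 ≈ -3.2500)
√(X - 246/(-20)) = √(-13/4 - 246/(-20)) = √(-13/4 - 246*(-1/20)) = √(-13/4 + 123/10) = √(181/20) = √905/10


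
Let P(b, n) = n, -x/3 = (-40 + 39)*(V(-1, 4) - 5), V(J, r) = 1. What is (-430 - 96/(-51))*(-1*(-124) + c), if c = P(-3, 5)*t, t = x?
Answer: -465792/17 ≈ -27400.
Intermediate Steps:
x = -12 (x = -3*(-40 + 39)*(1 - 5) = -(-3)*(-4) = -3*4 = -12)
t = -12
c = -60 (c = 5*(-12) = -60)
(-430 - 96/(-51))*(-1*(-124) + c) = (-430 - 96/(-51))*(-1*(-124) - 60) = (-430 - 96*(-1/51))*(124 - 60) = (-430 + 32/17)*64 = -7278/17*64 = -465792/17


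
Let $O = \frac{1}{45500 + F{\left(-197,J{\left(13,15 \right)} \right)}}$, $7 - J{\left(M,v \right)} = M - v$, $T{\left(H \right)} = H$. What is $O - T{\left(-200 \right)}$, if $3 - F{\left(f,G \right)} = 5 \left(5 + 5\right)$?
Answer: $\frac{9090601}{45453} \approx 200.0$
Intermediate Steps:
$J{\left(M,v \right)} = 7 + v - M$ ($J{\left(M,v \right)} = 7 - \left(M - v\right) = 7 + v - M$)
$F{\left(f,G \right)} = -47$ ($F{\left(f,G \right)} = 3 - 5 \left(5 + 5\right) = 3 - 5 \cdot 10 = 3 - 50 = -47$)
$O = \frac{1}{45453}$ ($O = \frac{1}{45500 - 47} = \frac{1}{45453} \approx 2.2001 \cdot 10^{-5}$)
$O - T{\left(-200 \right)} = \frac{1}{45453} - -200 = \frac{1}{45453} + 200 = \frac{9090601}{45453}$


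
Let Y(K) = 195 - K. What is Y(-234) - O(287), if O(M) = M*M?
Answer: -81940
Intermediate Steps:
O(M) = M²
Y(-234) - O(287) = (195 - 1*(-234)) - 1*287² = (195 + 234) - 1*82369 = 429 - 82369 = -81940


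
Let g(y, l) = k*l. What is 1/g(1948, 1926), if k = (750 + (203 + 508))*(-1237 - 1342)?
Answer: -1/7257011994 ≈ -1.3780e-10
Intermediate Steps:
k = -3767919 (k = (750 + 711)*(-2579) = 1461*(-2579) = -3767919)
g(y, l) = -3767919*l
1/g(1948, 1926) = 1/(-3767919*1926) = 1/(-7257011994) = -1/7257011994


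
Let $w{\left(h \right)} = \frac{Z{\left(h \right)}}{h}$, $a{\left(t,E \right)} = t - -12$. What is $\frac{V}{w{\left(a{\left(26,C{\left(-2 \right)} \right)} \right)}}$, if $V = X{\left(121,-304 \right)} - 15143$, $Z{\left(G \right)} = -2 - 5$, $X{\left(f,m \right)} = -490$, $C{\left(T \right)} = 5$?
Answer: $\frac{594054}{7} \approx 84865.0$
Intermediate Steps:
$Z{\left(G \right)} = -7$
$a{\left(t,E \right)} = 12 + t$ ($a{\left(t,E \right)} = t + 12 = 12 + t$)
$w{\left(h \right)} = - \frac{7}{h}$
$V = -15633$ ($V = -490 - 15143 = -15633$)
$\frac{V}{w{\left(a{\left(26,C{\left(-2 \right)} \right)} \right)}} = - \frac{15633}{\left(-7\right) \frac{1}{12 + 26}} = - \frac{15633}{\left(-7\right) \frac{1}{38}} = - \frac{15633}{- \frac{7}{38}} = \left(-15633\right) \left(- \frac{38}{7}\right) = \frac{594054}{7}$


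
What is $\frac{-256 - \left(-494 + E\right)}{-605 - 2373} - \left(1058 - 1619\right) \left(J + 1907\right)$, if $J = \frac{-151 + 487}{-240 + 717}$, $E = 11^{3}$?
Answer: $\frac{168917503879}{157834} \approx 1.0702 \cdot 10^{6}$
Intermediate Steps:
$E = 1331$
$J = \frac{112}{159}$ ($J = \frac{336}{477} = 336 \cdot \frac{1}{477} = \frac{112}{159} \approx 0.7044$)
$\frac{-256 - \left(-494 + E\right)}{-605 - 2373} - \left(1058 - 1619\right) \left(J + 1907\right) = \frac{-256 + \left(494 - 1331\right)}{-605 - 2373} - \left(1058 - 1619\right) \left(\frac{112}{159} + 1907\right) = \frac{-256 + \left(494 - 1331\right)}{-2978} - \left(-561\right) \frac{303325}{159} = \left(-256 - 837\right) \left(- \frac{1}{2978}\right) - - \frac{56721775}{53} = \left(-1093\right) \left(- \frac{1}{2978}\right) + \frac{56721775}{53} = \frac{1093}{2978} + \frac{56721775}{53} = \frac{168917503879}{157834}$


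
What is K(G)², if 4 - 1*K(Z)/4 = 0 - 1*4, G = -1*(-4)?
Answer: 1024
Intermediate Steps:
G = 4
K(Z) = 32 (K(Z) = 16 - 4*(0 - 1*4) = 16 - 4*(0 - 4) = 16 - 4*(-4) = 16 + 16 = 32)
K(G)² = 32² = 1024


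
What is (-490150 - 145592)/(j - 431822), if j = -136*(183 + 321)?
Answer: 317871/250183 ≈ 1.2706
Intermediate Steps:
j = -68544 (j = -136*504 = -68544)
(-490150 - 145592)/(j - 431822) = (-490150 - 145592)/(-68544 - 431822) = -635742/(-500366) = -635742*(-1/500366) = 317871/250183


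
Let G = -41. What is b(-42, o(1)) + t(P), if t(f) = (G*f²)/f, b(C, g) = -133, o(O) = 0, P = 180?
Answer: -7513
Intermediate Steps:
t(f) = -41*f (t(f) = (-41*f²)/f = -41*f)
b(-42, o(1)) + t(P) = -133 - 41*180 = -133 - 7380 = -7513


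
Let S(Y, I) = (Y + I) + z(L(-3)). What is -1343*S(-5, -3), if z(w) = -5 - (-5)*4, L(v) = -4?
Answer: -9401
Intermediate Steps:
z(w) = 15 (z(w) = -5 - 5*(-4) = -5 + 20 = 15)
S(Y, I) = 15 + I + Y (S(Y, I) = (Y + I) + 15 = (I + Y) + 15 = 15 + I + Y)
-1343*S(-5, -3) = -1343*(15 - 3 - 5) = -1343*7 = -9401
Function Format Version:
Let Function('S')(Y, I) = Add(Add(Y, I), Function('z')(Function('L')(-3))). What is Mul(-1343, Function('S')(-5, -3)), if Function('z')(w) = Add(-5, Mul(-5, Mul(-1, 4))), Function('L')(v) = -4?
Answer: -9401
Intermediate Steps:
Function('z')(w) = 15 (Function('z')(w) = Add(-5, Mul(-5, -4)) = Add(-5, 20) = 15)
Function('S')(Y, I) = Add(15, I, Y) (Function('S')(Y, I) = Add(Add(Y, I), 15) = Add(Add(I, Y), 15) = Add(15, I, Y))
Mul(-1343, Function('S')(-5, -3)) = Mul(-1343, Add(15, -3, -5)) = Mul(-1343, 7) = -9401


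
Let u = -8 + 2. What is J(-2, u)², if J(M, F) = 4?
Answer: 16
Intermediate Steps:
u = -6
J(-2, u)² = 4² = 16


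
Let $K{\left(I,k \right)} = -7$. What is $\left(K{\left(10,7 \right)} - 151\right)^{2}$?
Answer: $24964$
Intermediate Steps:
$\left(K{\left(10,7 \right)} - 151\right)^{2} = \left(-7 - 151\right)^{2} = \left(-158\right)^{2} = 24964$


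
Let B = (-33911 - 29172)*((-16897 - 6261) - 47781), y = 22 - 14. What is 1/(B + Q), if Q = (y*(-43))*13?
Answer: 1/4475040465 ≈ 2.2346e-10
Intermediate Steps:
y = 8
Q = -4472 (Q = (8*(-43))*13 = -344*13 = -4472)
B = 4475044937 (B = -63083*(-23158 - 47781) = -63083*(-70939) = 4475044937)
1/(B + Q) = 1/(4475044937 - 4472) = 1/4475040465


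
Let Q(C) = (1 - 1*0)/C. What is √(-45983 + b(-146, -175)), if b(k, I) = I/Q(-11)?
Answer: I*√44058 ≈ 209.9*I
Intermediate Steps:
Q(C) = 1/C (Q(C) = (1 + 0)/C = 1/C)
b(k, I) = -11*I (b(k, I) = I/(1/(-11)) = I/(-1/11) = I*(-11) = -11*I)
√(-45983 + b(-146, -175)) = √(-45983 - 11*(-175)) = √(-45983 + 1925) = √(-44058) = I*√44058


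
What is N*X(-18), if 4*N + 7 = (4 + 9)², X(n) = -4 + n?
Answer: -891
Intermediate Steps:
N = 81/2 (N = -7/4 + (4 + 9)²/4 = -7/4 + (¼)*13² = -7/4 + (¼)*169 = -7/4 + 169/4 = 81/2 ≈ 40.500)
N*X(-18) = 81*(-4 - 18)/2 = (81/2)*(-22) = -891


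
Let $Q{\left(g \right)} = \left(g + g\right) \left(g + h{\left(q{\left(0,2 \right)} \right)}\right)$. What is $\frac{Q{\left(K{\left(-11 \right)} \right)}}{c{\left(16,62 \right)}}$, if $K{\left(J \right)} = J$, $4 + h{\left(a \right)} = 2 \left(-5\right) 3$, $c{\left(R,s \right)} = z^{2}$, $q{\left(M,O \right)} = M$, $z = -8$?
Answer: $\frac{495}{32} \approx 15.469$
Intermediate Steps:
$c{\left(R,s \right)} = 64$ ($c{\left(R,s \right)} = \left(-8\right)^{2} = 64$)
$h{\left(a \right)} = -34$ ($h{\left(a \right)} = -4 + 2 \left(-5\right) 3 = -4 - 30 = -34$)
$Q{\left(g \right)} = 2 g \left(-34 + g\right)$ ($Q{\left(g \right)} = \left(g + g\right) \left(g - 34\right) = 2 g \left(-34 + g\right)$)
$\frac{Q{\left(K{\left(-11 \right)} \right)}}{c{\left(16,62 \right)}} = \frac{2 \left(-11\right) \left(-34 - 11\right)}{64} = 2 \left(-11\right) \left(-45\right) \frac{1}{64} = 990 \cdot \frac{1}{64} = \frac{495}{32}$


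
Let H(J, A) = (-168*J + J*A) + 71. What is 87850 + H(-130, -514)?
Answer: 176581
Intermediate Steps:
H(J, A) = 71 - 168*J + A*J (H(J, A) = (-168*J + A*J) + 71 = 71 - 168*J + A*J)
87850 + H(-130, -514) = 87850 + (71 - 168*(-130) - 514*(-130)) = 87850 + (71 + 21840 + 66820) = 87850 + 88731 = 176581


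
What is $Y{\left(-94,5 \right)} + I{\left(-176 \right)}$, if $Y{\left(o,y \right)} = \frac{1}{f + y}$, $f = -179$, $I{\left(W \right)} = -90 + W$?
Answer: $- \frac{46285}{174} \approx -266.01$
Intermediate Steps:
$Y{\left(o,y \right)} = \frac{1}{-179 + y}$
$Y{\left(-94,5 \right)} + I{\left(-176 \right)} = \frac{1}{-179 + 5} - 266 = \frac{1}{-174} - 266 = - \frac{1}{174} - 266 = - \frac{46285}{174}$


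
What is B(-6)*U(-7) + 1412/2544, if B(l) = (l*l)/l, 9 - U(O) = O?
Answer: -60703/636 ≈ -95.445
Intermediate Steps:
U(O) = 9 - O
B(l) = l (B(l) = l**2/l = l)
B(-6)*U(-7) + 1412/2544 = -6*(9 - 1*(-7)) + 1412/2544 = -6*(9 + 7) + 1412*(1/2544) = -6*16 + 353/636 = -96 + 353/636 = -60703/636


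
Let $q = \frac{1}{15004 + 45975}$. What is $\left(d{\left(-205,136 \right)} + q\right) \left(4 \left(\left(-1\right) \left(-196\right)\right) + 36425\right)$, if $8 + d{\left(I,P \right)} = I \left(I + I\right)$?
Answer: $\frac{190688576000871}{60979} \approx 3.1271 \cdot 10^{9}$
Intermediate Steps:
$d{\left(I,P \right)} = -8 + 2 I^{2}$ ($d{\left(I,P \right)} = -8 + I \left(I + I\right) = -8 + I 2 I = -8 + 2 I^{2}$)
$q = \frac{1}{60979} \approx 1.6399 \cdot 10^{-5}$
$\left(d{\left(-205,136 \right)} + q\right) \left(4 \left(\left(-1\right) \left(-196\right)\right) + 36425\right) = \left(\left(-8 + 2 \left(-205\right)^{2}\right) + \frac{1}{60979}\right) \left(4 \left(\left(-1\right) \left(-196\right)\right) + 36425\right) = \left(\left(-8 + 2 \cdot 42025\right) + \frac{1}{60979}\right) \left(4 \cdot 196 + 36425\right) = \left(\left(-8 + 84050\right) + \frac{1}{60979}\right) \left(784 + 36425\right) = \left(84042 + \frac{1}{60979}\right) 37209 = \frac{5124797119}{60979} \cdot 37209 = \frac{190688576000871}{60979}$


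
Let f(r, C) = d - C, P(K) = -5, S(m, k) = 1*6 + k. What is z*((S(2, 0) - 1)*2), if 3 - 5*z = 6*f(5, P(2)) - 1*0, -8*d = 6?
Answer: -45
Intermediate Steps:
d = -¾ (d = -⅛*6 = -¾ ≈ -0.75000)
S(m, k) = 6 + k
f(r, C) = -¾ - C
z = -9/2 (z = ⅗ - (6*(-¾ - 1*(-5)) - 1*0)/5 = ⅗ - (6*(-¾ + 5) + 0)/5 = ⅗ - (6*(17/4) + 0)/5 = ⅗ - (51/2 + 0)/5 = ⅗ - ⅕*51/2 = ⅗ - 51/10 = -9/2 ≈ -4.5000)
z*((S(2, 0) - 1)*2) = -9*((6 + 0) - 1)*2/2 = -9*(6 - 1)*2/2 = -45*2/2 = -9/2*10 = -45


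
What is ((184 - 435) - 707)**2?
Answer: 917764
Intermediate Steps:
((184 - 435) - 707)**2 = (-251 - 707)**2 = (-958)**2 = 917764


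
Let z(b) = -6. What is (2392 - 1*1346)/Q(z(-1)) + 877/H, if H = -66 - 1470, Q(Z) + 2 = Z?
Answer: -201709/1536 ≈ -131.32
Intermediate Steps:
Q(Z) = -2 + Z
H = -1536
(2392 - 1*1346)/Q(z(-1)) + 877/H = (2392 - 1*1346)/(-2 - 6) + 877/(-1536) = (2392 - 1346)/(-8) + 877*(-1/1536) = 1046*(-⅛) - 877/1536 = -523/4 - 877/1536 = -201709/1536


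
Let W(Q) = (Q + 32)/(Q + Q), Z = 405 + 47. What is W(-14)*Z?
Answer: -2034/7 ≈ -290.57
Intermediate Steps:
Z = 452
W(Q) = (32 + Q)/(2*Q) (W(Q) = (32 + Q)/((2*Q)) = (32 + Q)*(1/(2*Q)) = (32 + Q)/(2*Q))
W(-14)*Z = ((½)*(32 - 14)/(-14))*452 = ((½)*(-1/14)*18)*452 = -9/14*452 = -2034/7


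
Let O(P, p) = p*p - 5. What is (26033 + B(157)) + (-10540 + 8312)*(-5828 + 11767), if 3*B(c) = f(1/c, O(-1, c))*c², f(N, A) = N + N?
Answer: -39617863/3 ≈ -1.3206e+7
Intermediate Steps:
O(P, p) = -5 + p² (O(P, p) = p² - 5 = -5 + p²)
f(N, A) = 2*N
B(c) = 2*c/3 (B(c) = ((2/c)*c²)/3 = (2*c)/3 = 2*c/3)
(26033 + B(157)) + (-10540 + 8312)*(-5828 + 11767) = (26033 + (⅔)*157) + (-10540 + 8312)*(-5828 + 11767) = (26033 + 314/3) - 2228*5939 = 78413/3 - 13232092 = -39617863/3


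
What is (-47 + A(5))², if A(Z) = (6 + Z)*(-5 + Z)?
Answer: 2209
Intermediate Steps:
A(Z) = (-5 + Z)*(6 + Z)
(-47 + A(5))² = (-47 + (-30 + 5 + 5²))² = (-47 + (-30 + 5 + 25))² = (-47 + 0)² = (-47)² = 2209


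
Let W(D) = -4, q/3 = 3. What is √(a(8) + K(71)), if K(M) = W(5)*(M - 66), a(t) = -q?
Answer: I*√29 ≈ 5.3852*I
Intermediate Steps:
q = 9 (q = 3*3 = 9)
a(t) = -9 (a(t) = -1*9 = -9)
K(M) = 264 - 4*M (K(M) = -4*(M - 66) = -4*(-66 + M) = 264 - 4*M)
√(a(8) + K(71)) = √(-9 + (264 - 4*71)) = √(-9 + (264 - 284)) = √(-9 - 20) = √(-29) = I*√29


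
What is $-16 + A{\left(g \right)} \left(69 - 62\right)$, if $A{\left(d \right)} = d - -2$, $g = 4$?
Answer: $26$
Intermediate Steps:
$A{\left(d \right)} = 2 + d$ ($A{\left(d \right)} = d + 2 = 2 + d$)
$-16 + A{\left(g \right)} \left(69 - 62\right) = -16 + \left(2 + 4\right) \left(69 - 62\right) = -16 + 6 \cdot 7 = -16 + 42 = 26$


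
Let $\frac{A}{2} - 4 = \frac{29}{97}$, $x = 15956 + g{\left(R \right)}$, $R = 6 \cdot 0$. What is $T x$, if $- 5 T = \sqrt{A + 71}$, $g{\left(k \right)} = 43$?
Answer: $- \frac{15999 \sqrt{748937}}{485} \approx -28548.0$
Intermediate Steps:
$R = 0$
$x = 15999$ ($x = 15956 + 43 = 15999$)
$A = \frac{834}{97}$ ($A = 8 + 2 \cdot \frac{29}{97} = 8 + \frac{58}{97} = \frac{834}{97} \approx 8.5979$)
$T = - \frac{\sqrt{748937}}{485}$ ($T = - \frac{\sqrt{\frac{834}{97} + 71}}{5} = - \frac{\sqrt{\frac{7721}{97}}}{5} = - \frac{\frac{1}{97} \sqrt{748937}}{5} = - \frac{\sqrt{748937}}{485} \approx -1.7844$)
$T x = - \frac{\sqrt{748937}}{485} \cdot 15999 = - \frac{15999 \sqrt{748937}}{485}$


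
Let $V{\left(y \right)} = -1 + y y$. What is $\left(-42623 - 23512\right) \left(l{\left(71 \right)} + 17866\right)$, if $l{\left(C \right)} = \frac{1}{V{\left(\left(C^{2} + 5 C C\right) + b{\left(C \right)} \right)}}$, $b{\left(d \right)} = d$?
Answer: $- \frac{362001091348135405}{306373496} \approx -1.1816 \cdot 10^{9}$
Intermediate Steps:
$V{\left(y \right)} = -1 + y^{2}$
$l{\left(C \right)} = \frac{1}{-1 + \left(C + 6 C^{2}\right)^{2}}$ ($l{\left(C \right)} = \frac{1}{-1 + \left(\left(C^{2} + 5 C C\right) + C\right)^{2}} = \frac{1}{-1 + \left(\left(C^{2} + 5 C^{2}\right) + C\right)^{2}} = \frac{1}{-1 + \left(6 C^{2} + C\right)^{2}} = \frac{1}{-1 + \left(C + 6 C^{2}\right)^{2}}$)
$\left(-42623 - 23512\right) \left(l{\left(71 \right)} + 17866\right) = \left(-42623 - 23512\right) \left(\frac{1}{-1 + 71^{2} \left(1 + 6 \cdot 71\right)^{2}} + 17866\right) = - 66135 \left(\frac{1}{-1 + 5041 \left(1 + 426\right)^{2}} + 17866\right) = - 66135 \left(\frac{1}{-1 + 5041 \cdot 427^{2}} + 17866\right) = - 66135 \left(\frac{1}{-1 + 5041 \cdot 182329} + 17866\right) = - 66135 \left(\frac{1}{-1 + 919120489} + 17866\right) = - 66135 \left(\frac{1}{919120488} + 17866\right) = \left(-66135\right) \frac{16421006638609}{919120488} = - \frac{362001091348135405}{306373496}$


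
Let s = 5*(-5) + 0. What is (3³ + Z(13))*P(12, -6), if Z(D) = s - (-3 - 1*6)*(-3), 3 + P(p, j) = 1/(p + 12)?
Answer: 1775/24 ≈ 73.958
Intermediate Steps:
s = -25 (s = -25 + 0 = -25)
P(p, j) = -3 + 1/(12 + p) (P(p, j) = -3 + 1/(p + 12) = -3 + 1/(12 + p))
Z(D) = -52 (Z(D) = -25 - (-3 - 1*6)*(-3) = -25 - (-3 - 6)*(-3) = -25 - (-9)*(-3) = -25 - 1*27 = -25 - 27 = -52)
(3³ + Z(13))*P(12, -6) = (3³ - 52)*((-35 - 3*12)/(12 + 12)) = (27 - 52)*((-35 - 36)/24) = -25*(-71)/24 = -25*(-71/24) = 1775/24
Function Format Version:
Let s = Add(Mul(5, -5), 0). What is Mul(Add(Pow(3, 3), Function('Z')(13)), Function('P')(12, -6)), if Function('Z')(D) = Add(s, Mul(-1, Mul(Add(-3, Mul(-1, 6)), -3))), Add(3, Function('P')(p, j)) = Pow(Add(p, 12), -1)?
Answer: Rational(1775, 24) ≈ 73.958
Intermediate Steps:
s = -25 (s = Add(-25, 0) = -25)
Function('P')(p, j) = Add(-3, Pow(Add(12, p), -1)) (Function('P')(p, j) = Add(-3, Pow(Add(p, 12), -1)) = Add(-3, Pow(Add(12, p), -1)))
Function('Z')(D) = -52 (Function('Z')(D) = Add(-25, Mul(-1, Mul(Add(-3, Mul(-1, 6)), -3))) = Add(-25, Mul(-1, Mul(Add(-3, -6), -3))) = Add(-25, Mul(-1, Mul(-9, -3))) = Add(-25, Mul(-1, 27)) = Add(-25, -27) = -52)
Mul(Add(Pow(3, 3), Function('Z')(13)), Function('P')(12, -6)) = Mul(Add(Pow(3, 3), -52), Mul(Pow(Add(12, 12), -1), Add(-35, Mul(-3, 12)))) = Mul(Add(27, -52), Mul(Pow(24, -1), Add(-35, -36))) = Mul(-25, Mul(Rational(1, 24), -71)) = Mul(-25, Rational(-71, 24)) = Rational(1775, 24)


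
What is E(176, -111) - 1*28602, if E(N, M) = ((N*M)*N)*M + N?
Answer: 381626870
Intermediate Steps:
E(N, M) = N + M**2*N**2 (E(N, M) = ((M*N)*N)*M + N = (M*N**2)*M + N = M**2*N**2 + N = N + M**2*N**2)
E(176, -111) - 1*28602 = 176*(1 + 176*(-111)**2) - 1*28602 = 176*(1 + 176*12321) - 28602 = 176*(1 + 2168496) - 28602 = 176*2168497 - 28602 = 381655472 - 28602 = 381626870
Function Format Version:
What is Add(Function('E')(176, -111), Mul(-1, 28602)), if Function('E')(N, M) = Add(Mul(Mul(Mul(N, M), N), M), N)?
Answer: 381626870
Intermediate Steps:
Function('E')(N, M) = Add(N, Mul(Pow(M, 2), Pow(N, 2))) (Function('E')(N, M) = Add(Mul(Mul(Mul(M, N), N), M), N) = Add(Mul(Mul(M, Pow(N, 2)), M), N) = Add(Mul(Pow(M, 2), Pow(N, 2)), N) = Add(N, Mul(Pow(M, 2), Pow(N, 2))))
Add(Function('E')(176, -111), Mul(-1, 28602)) = Add(Mul(176, Add(1, Mul(176, Pow(-111, 2)))), Mul(-1, 28602)) = Add(Mul(176, Add(1, Mul(176, 12321))), -28602) = Add(Mul(176, Add(1, 2168496)), -28602) = Add(Mul(176, 2168497), -28602) = Add(381655472, -28602) = 381626870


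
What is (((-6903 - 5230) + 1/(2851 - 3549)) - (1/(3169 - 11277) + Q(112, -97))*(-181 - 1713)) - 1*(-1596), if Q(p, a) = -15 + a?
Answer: -157518508560/707423 ≈ -2.2267e+5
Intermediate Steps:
(((-6903 - 5230) + 1/(2851 - 3549)) - (1/(3169 - 11277) + Q(112, -97))*(-181 - 1713)) - 1*(-1596) = (((-6903 - 5230) + 1/(2851 - 3549)) - (1/(3169 - 11277) + (-15 - 97))*(-181 - 1713)) - 1*(-1596) = ((-12133 + 1/(-698)) - (1/(-8108) - 112)*(-1894)) + 1596 = ((-12133 - 1/698) - (-1/8108 - 112)*(-1894)) + 1596 = (-8468835/698 - (-908097)*(-1894)/8108) + 1596 = (-8468835/698 - 1*859967859/4054) + 1596 = (-8468835/698 - 859967859/4054) + 1596 = -158647555668/707423 + 1596 = -157518508560/707423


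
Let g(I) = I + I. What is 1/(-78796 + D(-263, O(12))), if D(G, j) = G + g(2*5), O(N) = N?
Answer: -1/79039 ≈ -1.2652e-5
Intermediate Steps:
g(I) = 2*I
D(G, j) = 20 + G (D(G, j) = G + 2*(2*5) = G + 2*10 = G + 20 = 20 + G)
1/(-78796 + D(-263, O(12))) = 1/(-78796 + (20 - 263)) = 1/(-78796 - 243) = 1/(-79039) = -1/79039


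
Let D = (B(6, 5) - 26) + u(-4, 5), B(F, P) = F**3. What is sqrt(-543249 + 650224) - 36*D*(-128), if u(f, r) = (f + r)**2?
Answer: 880128 + 5*sqrt(4279) ≈ 8.8046e+5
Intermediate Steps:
D = 191 (D = (6**3 - 26) + (-4 + 5)**2 = (216 - 26) + 1**2 = 190 + 1 = 191)
sqrt(-543249 + 650224) - 36*D*(-128) = sqrt(-543249 + 650224) - 36*191*(-128) = sqrt(106975) - 6876*(-128) = 5*sqrt(4279) - 1*(-880128) = 5*sqrt(4279) + 880128 = 880128 + 5*sqrt(4279)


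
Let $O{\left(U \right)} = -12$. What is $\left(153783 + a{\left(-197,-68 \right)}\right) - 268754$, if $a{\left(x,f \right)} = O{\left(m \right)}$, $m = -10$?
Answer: $-114983$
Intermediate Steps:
$a{\left(x,f \right)} = -12$
$\left(153783 + a{\left(-197,-68 \right)}\right) - 268754 = \left(153783 - 12\right) - 268754 = 153771 - 268754 = -114983$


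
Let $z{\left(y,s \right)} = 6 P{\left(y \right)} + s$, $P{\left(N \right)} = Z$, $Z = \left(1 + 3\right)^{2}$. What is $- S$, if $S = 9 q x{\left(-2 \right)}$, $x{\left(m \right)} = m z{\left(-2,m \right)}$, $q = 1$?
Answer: $1692$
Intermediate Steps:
$Z = 16$ ($Z = 4^{2} = 16$)
$P{\left(N \right)} = 16$
$z{\left(y,s \right)} = 96 + s$ ($z{\left(y,s \right)} = 6 \cdot 16 + s = 96 + s$)
$x{\left(m \right)} = m \left(96 + m\right)$
$S = -1692$ ($S = 9 \cdot 1 \left(- 2 \left(96 - 2\right)\right) = 9 \left(\left(-2\right) 94\right) = 9 \left(-188\right) = -1692$)
$- S = \left(-1\right) \left(-1692\right) = 1692$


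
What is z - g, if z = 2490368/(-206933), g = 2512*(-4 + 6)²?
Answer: -2081753152/206933 ≈ -10060.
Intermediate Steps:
g = 10048 (g = 2512*2² = 2512*4 = 10048)
z = -2490368/206933 (z = 2490368*(-1/206933) = -2490368/206933 ≈ -12.035)
z - g = -2490368/206933 - 1*10048 = -2490368/206933 - 10048 = -2081753152/206933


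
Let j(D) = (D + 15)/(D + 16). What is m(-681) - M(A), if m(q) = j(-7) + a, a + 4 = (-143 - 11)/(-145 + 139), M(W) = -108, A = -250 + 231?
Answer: 1175/9 ≈ 130.56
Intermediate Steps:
A = -19
a = 65/3 (a = -4 + (-143 - 11)/(-145 + 139) = -4 - 154/(-6) = -4 - 154*(-⅙) = -4 + 77/3 = 65/3 ≈ 21.667)
j(D) = (15 + D)/(16 + D)
m(q) = 203/9 (m(q) = (15 - 7)/(16 - 7) + 65/3 = 8/9 + 65/3 = 203/9)
m(-681) - M(A) = 203/9 - 1*(-108) = 203/9 + 108 = 1175/9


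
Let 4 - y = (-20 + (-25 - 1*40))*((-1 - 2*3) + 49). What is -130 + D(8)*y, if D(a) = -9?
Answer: -32296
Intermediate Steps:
y = 3574 (y = 4 - (-20 + (-25 - 1*40))*((-1 - 2*3) + 49) = 4 - (-20 + (-25 - 40))*((-1 - 6) + 49) = 4 - (-20 - 65)*(-7 + 49) = 4 - (-85)*42 = 4 - 1*(-3570) = 4 + 3570 = 3574)
-130 + D(8)*y = -130 - 9*3574 = -130 - 32166 = -32296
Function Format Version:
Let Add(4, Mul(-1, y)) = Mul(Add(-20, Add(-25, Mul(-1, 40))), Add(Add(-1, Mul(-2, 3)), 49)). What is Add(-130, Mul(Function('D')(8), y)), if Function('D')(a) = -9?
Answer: -32296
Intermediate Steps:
y = 3574 (y = Add(4, Mul(-1, Mul(Add(-20, Add(-25, Mul(-1, 40))), Add(Add(-1, Mul(-2, 3)), 49)))) = Add(4, Mul(-1, Mul(Add(-20, Add(-25, -40)), Add(Add(-1, -6), 49)))) = Add(4, Mul(-1, Mul(Add(-20, -65), Add(-7, 49)))) = Add(4, Mul(-1, Mul(-85, 42))) = Add(4, Mul(-1, -3570)) = Add(4, 3570) = 3574)
Add(-130, Mul(Function('D')(8), y)) = Add(-130, Mul(-9, 3574)) = Add(-130, -32166) = -32296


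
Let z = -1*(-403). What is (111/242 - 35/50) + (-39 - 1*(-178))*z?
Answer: 33890139/605 ≈ 56017.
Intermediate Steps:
z = 403
(111/242 - 35/50) + (-39 - 1*(-178))*z = (111/242 - 35/50) + (-39 - 1*(-178))*403 = (111*(1/242) - 35*1/50) + (-39 + 178)*403 = (111/242 - 7/10) + 139*403 = -146/605 + 56017 = 33890139/605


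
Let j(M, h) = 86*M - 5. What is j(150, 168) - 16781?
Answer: -3886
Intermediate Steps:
j(M, h) = -5 + 86*M
j(150, 168) - 16781 = (-5 + 86*150) - 16781 = (-5 + 12900) - 16781 = 12895 - 16781 = -3886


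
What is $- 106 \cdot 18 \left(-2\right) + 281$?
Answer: $4097$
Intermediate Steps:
$- 106 \cdot 18 \left(-2\right) + 281 = \left(-106\right) \left(-36\right) + 281 = 3816 + 281 = 4097$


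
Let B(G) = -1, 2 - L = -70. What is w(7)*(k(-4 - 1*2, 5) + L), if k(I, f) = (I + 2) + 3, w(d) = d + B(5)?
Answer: 426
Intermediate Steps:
L = 72 (L = 2 - 1*(-70) = 2 + 70 = 72)
w(d) = -1 + d (w(d) = d - 1 = -1 + d)
k(I, f) = 5 + I (k(I, f) = (2 + I) + 3 = 5 + I)
w(7)*(k(-4 - 1*2, 5) + L) = (-1 + 7)*((5 + (-4 - 1*2)) + 72) = 6*((5 + (-4 - 2)) + 72) = 6*((5 - 6) + 72) = 6*(-1 + 72) = 6*71 = 426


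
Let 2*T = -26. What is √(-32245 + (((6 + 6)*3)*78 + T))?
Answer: 5*I*√1178 ≈ 171.61*I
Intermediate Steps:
T = -13 (T = (½)*(-26) = -13)
√(-32245 + (((6 + 6)*3)*78 + T)) = √(-32245 + (((6 + 6)*3)*78 - 13)) = √(-32245 + ((12*3)*78 - 13)) = √(-32245 + (36*78 - 13)) = √(-32245 + (2808 - 13)) = √(-32245 + 2795) = √(-29450) = 5*I*√1178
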